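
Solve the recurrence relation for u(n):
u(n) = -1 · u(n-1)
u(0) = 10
Pure geometric recurrence with ratio -1.
By induction u(n) = u(0) · (-1)^n = 10 \left(-1\right)^{n}.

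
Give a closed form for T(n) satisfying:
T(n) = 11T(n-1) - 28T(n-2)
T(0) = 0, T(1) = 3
Characteristic equation: x² - 11x + 28 = 0, which factors as (x - (7))(x - (4)) = 0.
Roots r₁ = 7, r₂ = 4 (distinct).
General solution: T(n) = A·(7)^n + B·(4)^n.
From T(0) = 0: A + B = 0.
From T(1) = 3: 7A + 4B = 3.
Solving: A = 1, B = -1.
So T(n) = - 4^{n} + 7^{n}.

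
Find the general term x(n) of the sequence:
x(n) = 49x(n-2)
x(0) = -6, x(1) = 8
Characteristic equation: x² - 49 = 0, which factors as (x - (-7))(x - (7)) = 0.
Roots r₁ = -7, r₂ = 7 (distinct).
General solution: x(n) = A·(-7)^n + B·(7)^n.
From x(0) = -6: A + B = -6.
From x(1) = 8: -7A + 7B = 8.
Solving: A = - \frac{25}{7}, B = - \frac{17}{7}.
So x(n) = - \frac{25 \left(-7\right)^{n}}{7} - \frac{17 \cdot 7^{n}}{7}.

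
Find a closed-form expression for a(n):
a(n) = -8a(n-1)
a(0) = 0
This is a homogeneous first-order recurrence with ratio -8.
By induction a(n) = a(0) · (-8)^n = 0.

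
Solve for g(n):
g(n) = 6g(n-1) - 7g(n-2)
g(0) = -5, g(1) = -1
Characteristic equation: x² - 6x + 7 = 0.
Discriminant Δ = (6)² + 4·(-7) = 8.
Roots r₁,₂ = (6 ± √8)/2, so r₁ = \sqrt{2} + 3, r₂ = 3 - \sqrt{2}.
General solution: g(n) = A·r₁^n + B·r₂^n.
From the initial conditions, A + B = -5 and r₁A + r₂B = -1.
Since r₁ - r₂ = √8: A = (-1 - (-5)r₂)/√8 = - \frac{5}{2} + \frac{7 \sqrt{2}}{2}, and B = -5 - A = - \frac{7 \sqrt{2}}{2} - \frac{5}{2}.
So g(n) = \left(- \frac{5}{2} + \frac{7 \sqrt{2}}{2}\right)\left(\sqrt{2} + 3\right)^n + \left(- \frac{7 \sqrt{2}}{2} - \frac{5}{2}\right)\left(3 - \sqrt{2}\right)^n.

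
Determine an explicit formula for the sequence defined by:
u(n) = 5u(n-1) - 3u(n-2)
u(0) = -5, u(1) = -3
Characteristic equation: x² - 5x + 3 = 0.
Discriminant Δ = (5)² + 4·(-3) = 13.
Roots r₁,₂ = (5 ± √13)/2, so r₁ = \frac{\sqrt{13}}{2} + \frac{5}{2}, r₂ = \frac{5}{2} - \frac{\sqrt{13}}{2}.
General solution: u(n) = A·r₁^n + B·r₂^n.
From the initial conditions, A + B = -5 and r₁A + r₂B = -3.
Since r₁ - r₂ = √13: A = (-3 - (-5)r₂)/√13 = - \frac{5}{2} + \frac{19 \sqrt{13}}{26}, and B = -5 - A = - \frac{19 \sqrt{13}}{26} - \frac{5}{2}.
So u(n) = \left(- \frac{5}{2} + \frac{19 \sqrt{13}}{26}\right)\left(\frac{\sqrt{13}}{2} + \frac{5}{2}\right)^n + \left(- \frac{19 \sqrt{13}}{26} - \frac{5}{2}\right)\left(\frac{5}{2} - \frac{\sqrt{13}}{2}\right)^n.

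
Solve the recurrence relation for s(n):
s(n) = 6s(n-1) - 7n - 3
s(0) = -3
First-order linear with linear forcing.
Homogeneous solution: s_h(n) = A·(6)^n.
Try particular s_p(n) = pn + q. Substituting:
  pn + q = 6(p(n-1) + q) - 7n - 3.
Matching the n-coefficient: p = 6p - 7 ⇒ p = \frac{7}{5}.
Matching constants: q = -6p + 6q - 3 ⇒ q = \frac{57}{25}.
General: s(n) = A·(6)^n + \frac{7 n}{5} + \frac{57}{25}.
Apply s(0) = -3: A + \frac{57}{25} = -3 ⇒ A = - \frac{132}{25}.
So s(n) = - \frac{132 \cdot 6^{n}}{25} + \frac{7 n}{5} + \frac{57}{25}.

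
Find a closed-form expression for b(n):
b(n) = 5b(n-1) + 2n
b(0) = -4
First-order linear with linear forcing.
Homogeneous solution: b_h(n) = A·(5)^n.
Try particular b_p(n) = pn + q. Substituting:
  pn + q = 5(p(n-1) + q) + 2n.
Matching the n-coefficient: p = 5p + 2 ⇒ p = - \frac{1}{2}.
Matching constants: q = -5p + 5q ⇒ q = - \frac{5}{8}.
General: b(n) = A·(5)^n - \frac{n}{2} - \frac{5}{8}.
Apply b(0) = -4: A - \frac{5}{8} = -4 ⇒ A = - \frac{27}{8}.
So b(n) = - \frac{27 \cdot 5^{n}}{8} - \frac{n}{2} - \frac{5}{8}.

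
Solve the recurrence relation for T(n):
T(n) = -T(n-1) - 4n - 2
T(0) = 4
First-order linear with linear forcing.
Homogeneous solution: T_h(n) = A·(-1)^n.
Try particular T_p(n) = pn + q. Substituting:
  pn + q = -(p(n-1) + q) - 4n - 2.
Matching the n-coefficient: p = -p - 4 ⇒ p = -2.
Matching constants: q = p - q - 2 ⇒ q = -2.
General: T(n) = A·(-1)^n - 2 n - 2.
Apply T(0) = 4: A - 2 = 4 ⇒ A = 6.
So T(n) = 6 \left(-1\right)^{n} - 2 n - 2.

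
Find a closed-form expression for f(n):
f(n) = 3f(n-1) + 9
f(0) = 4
First-order linear non-homogeneous.
Homogeneous solution: f_h(n) = A·(3)^n.
Try constant particular solution f_p = K: K = 3K + 9 ⇒ K = - \frac{9}{2}.
General: f(n) = A·(3)^n - \frac{9}{2}.
Apply f(0) = 4: A - \frac{9}{2} = 4 ⇒ A = \frac{17}{2}.
So f(n) = \frac{17 \cdot 3^{n}}{2} - \frac{9}{2}.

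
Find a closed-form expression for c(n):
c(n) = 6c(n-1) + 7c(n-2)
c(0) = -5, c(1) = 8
Characteristic equation: x² - 6x - 7 = 0, which factors as (x - (-1))(x - (7)) = 0.
Roots r₁ = -1, r₂ = 7 (distinct).
General solution: c(n) = A·(-1)^n + B·(7)^n.
From c(0) = -5: A + B = -5.
From c(1) = 8: -A + 7B = 8.
Solving: A = - \frac{43}{8}, B = \frac{3}{8}.
So c(n) = - \frac{43 \left(-1\right)^{n}}{8} + \frac{3 \cdot 7^{n}}{8}.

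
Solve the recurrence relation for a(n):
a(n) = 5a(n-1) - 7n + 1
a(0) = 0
First-order linear with linear forcing.
Homogeneous solution: a_h(n) = A·(5)^n.
Try particular a_p(n) = pn + q. Substituting:
  pn + q = 5(p(n-1) + q) - 7n + 1.
Matching the n-coefficient: p = 5p - 7 ⇒ p = \frac{7}{4}.
Matching constants: q = -5p + 5q + 1 ⇒ q = \frac{31}{16}.
General: a(n) = A·(5)^n + \frac{7 n}{4} + \frac{31}{16}.
Apply a(0) = 0: A + \frac{31}{16} = 0 ⇒ A = - \frac{31}{16}.
So a(n) = - \frac{31 \cdot 5^{n}}{16} + \frac{7 n}{4} + \frac{31}{16}.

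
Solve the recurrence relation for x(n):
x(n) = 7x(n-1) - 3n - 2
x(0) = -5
First-order linear with linear forcing.
Homogeneous solution: x_h(n) = A·(7)^n.
Try particular x_p(n) = pn + q. Substituting:
  pn + q = 7(p(n-1) + q) - 3n - 2.
Matching the n-coefficient: p = 7p - 3 ⇒ p = \frac{1}{2}.
Matching constants: q = -7p + 7q - 2 ⇒ q = \frac{11}{12}.
General: x(n) = A·(7)^n + \frac{n}{2} + \frac{11}{12}.
Apply x(0) = -5: A + \frac{11}{12} = -5 ⇒ A = - \frac{71}{12}.
So x(n) = - \frac{71 \cdot 7^{n}}{12} + \frac{n}{2} + \frac{11}{12}.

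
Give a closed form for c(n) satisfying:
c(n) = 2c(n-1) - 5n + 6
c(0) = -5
First-order linear with linear forcing.
Homogeneous solution: c_h(n) = A·(2)^n.
Try particular c_p(n) = pn + q. Substituting:
  pn + q = 2(p(n-1) + q) - 5n + 6.
Matching the n-coefficient: p = 2p - 5 ⇒ p = 5.
Matching constants: q = -2p + 2q + 6 ⇒ q = 4.
General: c(n) = A·(2)^n + 5 n + 4.
Apply c(0) = -5: A + 4 = -5 ⇒ A = -9.
So c(n) = - 9 \cdot 2^{n} + 5 n + 4.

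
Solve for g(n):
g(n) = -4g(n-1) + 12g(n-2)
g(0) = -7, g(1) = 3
Characteristic equation: x² + 4x - 12 = 0, which factors as (x - (-6))(x - (2)) = 0.
Roots r₁ = -6, r₂ = 2 (distinct).
General solution: g(n) = A·(-6)^n + B·(2)^n.
From g(0) = -7: A + B = -7.
From g(1) = 3: -6A + 2B = 3.
Solving: A = - \frac{17}{8}, B = - \frac{39}{8}.
So g(n) = - \frac{17 \left(-6\right)^{n}}{8} - \frac{39 \cdot 2^{n}}{8}.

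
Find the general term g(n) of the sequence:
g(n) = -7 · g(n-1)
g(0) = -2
Pure geometric recurrence with ratio -7.
By induction g(n) = g(0) · (-7)^n = - 2 \left(-7\right)^{n}.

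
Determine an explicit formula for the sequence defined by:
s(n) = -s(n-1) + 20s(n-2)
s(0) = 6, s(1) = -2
Characteristic equation: x² + x - 20 = 0, which factors as (x - (4))(x - (-5)) = 0.
Roots r₁ = 4, r₂ = -5 (distinct).
General solution: s(n) = A·(4)^n + B·(-5)^n.
From s(0) = 6: A + B = 6.
From s(1) = -2: 4A - 5B = -2.
Solving: A = \frac{28}{9}, B = \frac{26}{9}.
So s(n) = \frac{26 \left(-5\right)^{n}}{9} + \frac{28 \cdot 4^{n}}{9}.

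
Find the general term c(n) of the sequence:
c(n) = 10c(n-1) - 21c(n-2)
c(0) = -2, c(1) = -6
Characteristic equation: x² - 10x + 21 = 0, which factors as (x - (3))(x - (7)) = 0.
Roots r₁ = 3, r₂ = 7 (distinct).
General solution: c(n) = A·(3)^n + B·(7)^n.
From c(0) = -2: A + B = -2.
From c(1) = -6: 3A + 7B = -6.
Solving: A = -2, B = 0.
So c(n) = - 2 \cdot 3^{n}.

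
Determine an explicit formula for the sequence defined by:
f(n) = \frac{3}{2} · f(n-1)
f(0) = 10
Pure geometric recurrence with ratio \frac{3}{2}.
By induction f(n) = f(0) · (\frac{3}{2})^n = 10 \left(\frac{3}{2}\right)^{n}.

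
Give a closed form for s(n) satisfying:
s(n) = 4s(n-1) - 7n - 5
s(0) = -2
First-order linear with linear forcing.
Homogeneous solution: s_h(n) = A·(4)^n.
Try particular s_p(n) = pn + q. Substituting:
  pn + q = 4(p(n-1) + q) - 7n - 5.
Matching the n-coefficient: p = 4p - 7 ⇒ p = \frac{7}{3}.
Matching constants: q = -4p + 4q - 5 ⇒ q = \frac{43}{9}.
General: s(n) = A·(4)^n + \frac{7 n}{3} + \frac{43}{9}.
Apply s(0) = -2: A + \frac{43}{9} = -2 ⇒ A = - \frac{61}{9}.
So s(n) = - \frac{61 \cdot 4^{n}}{9} + \frac{7 n}{3} + \frac{43}{9}.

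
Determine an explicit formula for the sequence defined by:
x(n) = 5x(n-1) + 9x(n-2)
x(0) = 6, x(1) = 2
Characteristic equation: x² - 5x - 9 = 0.
Discriminant Δ = (5)² + 4·(9) = 61.
Roots r₁,₂ = (5 ± √61)/2, so r₁ = \frac{5}{2} + \frac{\sqrt{61}}{2}, r₂ = \frac{5}{2} - \frac{\sqrt{61}}{2}.
General solution: x(n) = A·r₁^n + B·r₂^n.
From the initial conditions, A + B = 6 and r₁A + r₂B = 2.
Since r₁ - r₂ = √61: A = (2 - (6)r₂)/√61 = 3 - \frac{13 \sqrt{61}}{61}, and B = 6 - A = \frac{13 \sqrt{61}}{61} + 3.
So x(n) = \left(3 - \frac{13 \sqrt{61}}{61}\right)\left(\frac{5}{2} + \frac{\sqrt{61}}{2}\right)^n + \left(\frac{13 \sqrt{61}}{61} + 3\right)\left(\frac{5}{2} - \frac{\sqrt{61}}{2}\right)^n.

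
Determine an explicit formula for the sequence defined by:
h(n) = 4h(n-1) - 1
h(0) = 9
First-order linear non-homogeneous.
Homogeneous solution: h_h(n) = A·(4)^n.
Try constant particular solution h_p = K: K = 4K - 1 ⇒ K = \frac{1}{3}.
General: h(n) = A·(4)^n + \frac{1}{3}.
Apply h(0) = 9: A + \frac{1}{3} = 9 ⇒ A = \frac{26}{3}.
So h(n) = \frac{26 \cdot 4^{n}}{3} + \frac{1}{3}.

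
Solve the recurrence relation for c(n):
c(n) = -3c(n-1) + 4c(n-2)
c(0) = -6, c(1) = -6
Characteristic equation: x² + 3x - 4 = 0, which factors as (x - (1))(x - (-4)) = 0.
Roots r₁ = 1, r₂ = -4 (distinct).
General solution: c(n) = A·(1)^n + B·(-4)^n.
From c(0) = -6: A + B = -6.
From c(1) = -6: A - 4B = -6.
Solving: A = -6, B = 0.
So c(n) = -6.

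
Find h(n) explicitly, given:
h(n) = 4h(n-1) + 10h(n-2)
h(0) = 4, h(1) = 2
Characteristic equation: x² - 4x - 10 = 0.
Discriminant Δ = (4)² + 4·(10) = 56.
Roots r₁,₂ = (4 ± √56)/2, so r₁ = 2 + \sqrt{14}, r₂ = 2 - \sqrt{14}.
General solution: h(n) = A·r₁^n + B·r₂^n.
From the initial conditions, A + B = 4 and r₁A + r₂B = 2.
Since r₁ - r₂ = √56: A = (2 - (4)r₂)/√56 = 2 - \frac{3 \sqrt{14}}{14}, and B = 4 - A = \frac{3 \sqrt{14}}{14} + 2.
So h(n) = \left(2 - \frac{3 \sqrt{14}}{14}\right)\left(2 + \sqrt{14}\right)^n + \left(\frac{3 \sqrt{14}}{14} + 2\right)\left(2 - \sqrt{14}\right)^n.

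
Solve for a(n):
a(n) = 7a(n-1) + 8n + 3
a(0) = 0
First-order linear with linear forcing.
Homogeneous solution: a_h(n) = A·(7)^n.
Try particular a_p(n) = pn + q. Substituting:
  pn + q = 7(p(n-1) + q) + 8n + 3.
Matching the n-coefficient: p = 7p + 8 ⇒ p = - \frac{4}{3}.
Matching constants: q = -7p + 7q + 3 ⇒ q = - \frac{37}{18}.
General: a(n) = A·(7)^n - \frac{4 n}{3} - \frac{37}{18}.
Apply a(0) = 0: A - \frac{37}{18} = 0 ⇒ A = \frac{37}{18}.
So a(n) = \frac{37 \cdot 7^{n}}{18} - \frac{4 n}{3} - \frac{37}{18}.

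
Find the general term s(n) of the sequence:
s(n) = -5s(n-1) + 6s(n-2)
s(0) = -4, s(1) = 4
Characteristic equation: x² + 5x - 6 = 0, which factors as (x - (-6))(x - (1)) = 0.
Roots r₁ = -6, r₂ = 1 (distinct).
General solution: s(n) = A·(-6)^n + B·(1)^n.
From s(0) = -4: A + B = -4.
From s(1) = 4: -6A + B = 4.
Solving: A = - \frac{8}{7}, B = - \frac{20}{7}.
So s(n) = - \frac{8 \left(-6\right)^{n}}{7} - \frac{20}{7}.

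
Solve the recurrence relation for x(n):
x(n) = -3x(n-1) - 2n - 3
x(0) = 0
First-order linear with linear forcing.
Homogeneous solution: x_h(n) = A·(-3)^n.
Try particular x_p(n) = pn + q. Substituting:
  pn + q = -3(p(n-1) + q) - 2n - 3.
Matching the n-coefficient: p = -3p - 2 ⇒ p = - \frac{1}{2}.
Matching constants: q = 3p - 3q - 3 ⇒ q = - \frac{9}{8}.
General: x(n) = A·(-3)^n - \frac{n}{2} - \frac{9}{8}.
Apply x(0) = 0: A - \frac{9}{8} = 0 ⇒ A = \frac{9}{8}.
So x(n) = \frac{9 \left(-3\right)^{n}}{8} - \frac{n}{2} - \frac{9}{8}.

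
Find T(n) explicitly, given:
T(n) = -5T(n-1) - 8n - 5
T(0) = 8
First-order linear with linear forcing.
Homogeneous solution: T_h(n) = A·(-5)^n.
Try particular T_p(n) = pn + q. Substituting:
  pn + q = -5(p(n-1) + q) - 8n - 5.
Matching the n-coefficient: p = -5p - 8 ⇒ p = - \frac{4}{3}.
Matching constants: q = 5p - 5q - 5 ⇒ q = - \frac{35}{18}.
General: T(n) = A·(-5)^n - \frac{4 n}{3} - \frac{35}{18}.
Apply T(0) = 8: A - \frac{35}{18} = 8 ⇒ A = \frac{179}{18}.
So T(n) = \frac{179 \left(-5\right)^{n}}{18} - \frac{4 n}{3} - \frac{35}{18}.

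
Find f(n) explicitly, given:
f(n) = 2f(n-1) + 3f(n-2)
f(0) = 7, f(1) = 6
Characteristic equation: x² - 2x - 3 = 0, which factors as (x - (-1))(x - (3)) = 0.
Roots r₁ = -1, r₂ = 3 (distinct).
General solution: f(n) = A·(-1)^n + B·(3)^n.
From f(0) = 7: A + B = 7.
From f(1) = 6: -A + 3B = 6.
Solving: A = \frac{15}{4}, B = \frac{13}{4}.
So f(n) = \frac{15 \left(-1\right)^{n}}{4} + \frac{13 \cdot 3^{n}}{4}.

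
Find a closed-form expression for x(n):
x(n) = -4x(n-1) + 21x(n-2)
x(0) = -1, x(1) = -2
Characteristic equation: x² + 4x - 21 = 0, which factors as (x - (3))(x - (-7)) = 0.
Roots r₁ = 3, r₂ = -7 (distinct).
General solution: x(n) = A·(3)^n + B·(-7)^n.
From x(0) = -1: A + B = -1.
From x(1) = -2: 3A - 7B = -2.
Solving: A = - \frac{9}{10}, B = - \frac{1}{10}.
So x(n) = - \frac{\left(-7\right)^{n}}{10} - \frac{9 \cdot 3^{n}}{10}.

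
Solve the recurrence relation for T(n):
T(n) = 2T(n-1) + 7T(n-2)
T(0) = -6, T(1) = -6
Characteristic equation: x² - 2x - 7 = 0.
Discriminant Δ = (2)² + 4·(7) = 32.
Roots r₁,₂ = (2 ± √32)/2, so r₁ = 1 + 2 \sqrt{2}, r₂ = 1 - 2 \sqrt{2}.
General solution: T(n) = A·r₁^n + B·r₂^n.
From the initial conditions, A + B = -6 and r₁A + r₂B = -6.
Since r₁ - r₂ = √32: A = (-6 - (-6)r₂)/√32 = -3, and B = -6 - A = -3.
So T(n) = \left(-3\right)\left(1 + 2 \sqrt{2}\right)^n + \left(-3\right)\left(1 - 2 \sqrt{2}\right)^n.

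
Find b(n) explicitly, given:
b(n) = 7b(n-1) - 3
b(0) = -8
First-order linear non-homogeneous.
Homogeneous solution: b_h(n) = A·(7)^n.
Try constant particular solution b_p = K: K = 7K - 3 ⇒ K = \frac{1}{2}.
General: b(n) = A·(7)^n + \frac{1}{2}.
Apply b(0) = -8: A + \frac{1}{2} = -8 ⇒ A = - \frac{17}{2}.
So b(n) = \frac{1}{2} - \frac{17 \cdot 7^{n}}{2}.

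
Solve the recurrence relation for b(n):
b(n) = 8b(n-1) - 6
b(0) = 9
First-order linear non-homogeneous.
Homogeneous solution: b_h(n) = A·(8)^n.
Try constant particular solution b_p = K: K = 8K - 6 ⇒ K = \frac{6}{7}.
General: b(n) = A·(8)^n + \frac{6}{7}.
Apply b(0) = 9: A + \frac{6}{7} = 9 ⇒ A = \frac{57}{7}.
So b(n) = \frac{57 \cdot 8^{n}}{7} + \frac{6}{7}.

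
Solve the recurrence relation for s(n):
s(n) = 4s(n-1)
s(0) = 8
This is a homogeneous first-order recurrence with ratio 4.
By induction s(n) = s(0) · (4)^n = 8 \cdot 4^{n}.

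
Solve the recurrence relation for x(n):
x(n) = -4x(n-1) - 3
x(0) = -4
First-order linear non-homogeneous.
Homogeneous solution: x_h(n) = A·(-4)^n.
Try constant particular solution x_p = K: K = -4K - 3 ⇒ K = - \frac{3}{5}.
General: x(n) = A·(-4)^n - \frac{3}{5}.
Apply x(0) = -4: A - \frac{3}{5} = -4 ⇒ A = - \frac{17}{5}.
So x(n) = - \frac{17 \left(-4\right)^{n}}{5} - \frac{3}{5}.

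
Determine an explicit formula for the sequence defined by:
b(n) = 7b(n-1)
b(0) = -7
This is a homogeneous first-order recurrence with ratio 7.
By induction b(n) = b(0) · (7)^n = - 7 \cdot 7^{n}.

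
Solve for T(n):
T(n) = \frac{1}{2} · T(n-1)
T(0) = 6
Pure geometric recurrence with ratio \frac{1}{2}.
By induction T(n) = T(0) · (\frac{1}{2})^n = 6 \cdot 2^{- n}.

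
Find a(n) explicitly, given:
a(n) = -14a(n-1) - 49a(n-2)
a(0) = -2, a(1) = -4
Characteristic equation: x² + 14x + 49 = 0, which is (x - (-7))².
Repeated root r = -7.
General solution: a(n) = (A + Bn)·(-7)^n.
From a(0) = -2: A = -2.
From a(1) = -4: (A + B)·(-7) = -4 ⇒ B = \frac{18}{7}.
So a(n) = \left(\frac{18 n}{7} - 2\right) \cdot (-7)^n.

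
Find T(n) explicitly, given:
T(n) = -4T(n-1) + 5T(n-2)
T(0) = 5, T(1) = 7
Characteristic equation: x² + 4x - 5 = 0, which factors as (x - (-5))(x - (1)) = 0.
Roots r₁ = -5, r₂ = 1 (distinct).
General solution: T(n) = A·(-5)^n + B·(1)^n.
From T(0) = 5: A + B = 5.
From T(1) = 7: -5A + B = 7.
Solving: A = - \frac{1}{3}, B = \frac{16}{3}.
So T(n) = \frac{16}{3} - \frac{\left(-5\right)^{n}}{3}.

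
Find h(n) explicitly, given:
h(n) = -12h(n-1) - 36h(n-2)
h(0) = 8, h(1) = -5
Characteristic equation: x² + 12x + 36 = 0, which is (x - (-6))².
Repeated root r = -6.
General solution: h(n) = (A + Bn)·(-6)^n.
From h(0) = 8: A = 8.
From h(1) = -5: (A + B)·(-6) = -5 ⇒ B = - \frac{43}{6}.
So h(n) = \left(8 - \frac{43 n}{6}\right) \cdot (-6)^n.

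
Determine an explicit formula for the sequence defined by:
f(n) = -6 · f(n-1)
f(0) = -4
Pure geometric recurrence with ratio -6.
By induction f(n) = f(0) · (-6)^n = - 4 \left(-6\right)^{n}.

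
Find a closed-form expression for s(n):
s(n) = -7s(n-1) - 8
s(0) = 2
First-order linear non-homogeneous.
Homogeneous solution: s_h(n) = A·(-7)^n.
Try constant particular solution s_p = K: K = -7K - 8 ⇒ K = -1.
General: s(n) = A·(-7)^n - 1.
Apply s(0) = 2: A - 1 = 2 ⇒ A = 3.
So s(n) = 3 \left(-7\right)^{n} - 1.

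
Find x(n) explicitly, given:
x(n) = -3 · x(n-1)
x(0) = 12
Pure geometric recurrence with ratio -3.
By induction x(n) = x(0) · (-3)^n = 12 \left(-3\right)^{n}.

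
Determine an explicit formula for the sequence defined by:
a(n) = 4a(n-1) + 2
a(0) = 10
First-order linear non-homogeneous.
Homogeneous solution: a_h(n) = A·(4)^n.
Try constant particular solution a_p = K: K = 4K + 2 ⇒ K = - \frac{2}{3}.
General: a(n) = A·(4)^n - \frac{2}{3}.
Apply a(0) = 10: A - \frac{2}{3} = 10 ⇒ A = \frac{32}{3}.
So a(n) = \frac{32 \cdot 4^{n}}{3} - \frac{2}{3}.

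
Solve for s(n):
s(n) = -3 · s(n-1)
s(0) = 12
Pure geometric recurrence with ratio -3.
By induction s(n) = s(0) · (-3)^n = 12 \left(-3\right)^{n}.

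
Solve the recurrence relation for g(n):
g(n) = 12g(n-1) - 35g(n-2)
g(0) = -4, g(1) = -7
Characteristic equation: x² - 12x + 35 = 0, which factors as (x - (5))(x - (7)) = 0.
Roots r₁ = 5, r₂ = 7 (distinct).
General solution: g(n) = A·(5)^n + B·(7)^n.
From g(0) = -4: A + B = -4.
From g(1) = -7: 5A + 7B = -7.
Solving: A = - \frac{21}{2}, B = \frac{13}{2}.
So g(n) = - \frac{21 \cdot 5^{n}}{2} + \frac{13 \cdot 7^{n}}{2}.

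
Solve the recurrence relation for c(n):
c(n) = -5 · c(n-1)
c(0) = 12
Pure geometric recurrence with ratio -5.
By induction c(n) = c(0) · (-5)^n = 12 \left(-5\right)^{n}.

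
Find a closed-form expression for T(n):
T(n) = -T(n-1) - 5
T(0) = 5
First-order linear non-homogeneous.
Homogeneous solution: T_h(n) = A·(-1)^n.
Try constant particular solution T_p = K: K = -K - 5 ⇒ K = - \frac{5}{2}.
General: T(n) = A·(-1)^n - \frac{5}{2}.
Apply T(0) = 5: A - \frac{5}{2} = 5 ⇒ A = \frac{15}{2}.
So T(n) = \frac{15 \left(-1\right)^{n}}{2} - \frac{5}{2}.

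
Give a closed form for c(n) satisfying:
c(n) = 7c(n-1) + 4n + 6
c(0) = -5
First-order linear with linear forcing.
Homogeneous solution: c_h(n) = A·(7)^n.
Try particular c_p(n) = pn + q. Substituting:
  pn + q = 7(p(n-1) + q) + 4n + 6.
Matching the n-coefficient: p = 7p + 4 ⇒ p = - \frac{2}{3}.
Matching constants: q = -7p + 7q + 6 ⇒ q = - \frac{16}{9}.
General: c(n) = A·(7)^n - \frac{2 n}{3} - \frac{16}{9}.
Apply c(0) = -5: A - \frac{16}{9} = -5 ⇒ A = - \frac{29}{9}.
So c(n) = - \frac{29 \cdot 7^{n}}{9} - \frac{2 n}{3} - \frac{16}{9}.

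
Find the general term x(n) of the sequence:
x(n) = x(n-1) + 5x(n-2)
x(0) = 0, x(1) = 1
Characteristic equation: x² - x - 5 = 0.
Discriminant Δ = (1)² + 4·(5) = 21.
Roots r₁,₂ = (1 ± √21)/2, so r₁ = \frac{1}{2} + \frac{\sqrt{21}}{2}, r₂ = \frac{1}{2} - \frac{\sqrt{21}}{2}.
General solution: x(n) = A·r₁^n + B·r₂^n.
From the initial conditions, A + B = 0 and r₁A + r₂B = 1.
Since r₁ - r₂ = √21: A = (1 - (0)r₂)/√21 = \frac{\sqrt{21}}{21}, and B = 0 - A = - \frac{\sqrt{21}}{21}.
So x(n) = \left(\frac{\sqrt{21}}{21}\right)\left(\frac{1}{2} + \frac{\sqrt{21}}{2}\right)^n + \left(- \frac{\sqrt{21}}{21}\right)\left(\frac{1}{2} - \frac{\sqrt{21}}{2}\right)^n.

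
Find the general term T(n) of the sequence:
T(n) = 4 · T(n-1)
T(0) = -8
Pure geometric recurrence with ratio 4.
By induction T(n) = T(0) · (4)^n = - 8 \cdot 4^{n}.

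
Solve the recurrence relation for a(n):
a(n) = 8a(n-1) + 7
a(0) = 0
First-order linear non-homogeneous.
Homogeneous solution: a_h(n) = A·(8)^n.
Try constant particular solution a_p = K: K = 8K + 7 ⇒ K = -1.
General: a(n) = A·(8)^n - 1.
Apply a(0) = 0: A - 1 = 0 ⇒ A = 1.
So a(n) = 8^{n} - 1.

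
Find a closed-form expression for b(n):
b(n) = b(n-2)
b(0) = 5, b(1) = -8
Characteristic equation: x² - 1 = 0, which factors as (x - (1))(x - (-1)) = 0.
Roots r₁ = 1, r₂ = -1 (distinct).
General solution: b(n) = A·(1)^n + B·(-1)^n.
From b(0) = 5: A + B = 5.
From b(1) = -8: A - B = -8.
Solving: A = - \frac{3}{2}, B = \frac{13}{2}.
So b(n) = \frac{13 \left(-1\right)^{n}}{2} - \frac{3}{2}.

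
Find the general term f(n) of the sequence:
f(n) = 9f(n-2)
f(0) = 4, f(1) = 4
Characteristic equation: x² - 9 = 0, which factors as (x - (-3))(x - (3)) = 0.
Roots r₁ = -3, r₂ = 3 (distinct).
General solution: f(n) = A·(-3)^n + B·(3)^n.
From f(0) = 4: A + B = 4.
From f(1) = 4: -3A + 3B = 4.
Solving: A = \frac{4}{3}, B = \frac{8}{3}.
So f(n) = \frac{4 \left(-3\right)^{n}}{3} + \frac{8 \cdot 3^{n}}{3}.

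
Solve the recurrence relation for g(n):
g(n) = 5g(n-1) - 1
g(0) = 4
First-order linear non-homogeneous.
Homogeneous solution: g_h(n) = A·(5)^n.
Try constant particular solution g_p = K: K = 5K - 1 ⇒ K = \frac{1}{4}.
General: g(n) = A·(5)^n + \frac{1}{4}.
Apply g(0) = 4: A + \frac{1}{4} = 4 ⇒ A = \frac{15}{4}.
So g(n) = \frac{15 \cdot 5^{n}}{4} + \frac{1}{4}.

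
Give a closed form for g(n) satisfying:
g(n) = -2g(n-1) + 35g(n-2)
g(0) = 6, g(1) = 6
Characteristic equation: x² + 2x - 35 = 0, which factors as (x - (5))(x - (-7)) = 0.
Roots r₁ = 5, r₂ = -7 (distinct).
General solution: g(n) = A·(5)^n + B·(-7)^n.
From g(0) = 6: A + B = 6.
From g(1) = 6: 5A - 7B = 6.
Solving: A = 4, B = 2.
So g(n) = 2 \left(-7\right)^{n} + 4 \cdot 5^{n}.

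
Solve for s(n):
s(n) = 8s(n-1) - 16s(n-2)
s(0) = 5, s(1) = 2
Characteristic equation: x² - 8x + 16 = 0, which is (x - (4))².
Repeated root r = 4.
General solution: s(n) = (A + Bn)·(4)^n.
From s(0) = 5: A = 5.
From s(1) = 2: (A + B)·(4) = 2 ⇒ B = - \frac{9}{2}.
So s(n) = \left(5 - \frac{9 n}{2}\right) \cdot (4)^n.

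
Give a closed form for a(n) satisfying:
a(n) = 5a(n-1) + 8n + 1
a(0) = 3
First-order linear with linear forcing.
Homogeneous solution: a_h(n) = A·(5)^n.
Try particular a_p(n) = pn + q. Substituting:
  pn + q = 5(p(n-1) + q) + 8n + 1.
Matching the n-coefficient: p = 5p + 8 ⇒ p = -2.
Matching constants: q = -5p + 5q + 1 ⇒ q = - \frac{11}{4}.
General: a(n) = A·(5)^n - 2 n - \frac{11}{4}.
Apply a(0) = 3: A - \frac{11}{4} = 3 ⇒ A = \frac{23}{4}.
So a(n) = \frac{23 \cdot 5^{n}}{4} - 2 n - \frac{11}{4}.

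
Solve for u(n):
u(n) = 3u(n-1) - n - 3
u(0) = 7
First-order linear with linear forcing.
Homogeneous solution: u_h(n) = A·(3)^n.
Try particular u_p(n) = pn + q. Substituting:
  pn + q = 3(p(n-1) + q) - n - 3.
Matching the n-coefficient: p = 3p - 1 ⇒ p = \frac{1}{2}.
Matching constants: q = -3p + 3q - 3 ⇒ q = \frac{9}{4}.
General: u(n) = A·(3)^n + \frac{n}{2} + \frac{9}{4}.
Apply u(0) = 7: A + \frac{9}{4} = 7 ⇒ A = \frac{19}{4}.
So u(n) = \frac{19 \cdot 3^{n}}{4} + \frac{n}{2} + \frac{9}{4}.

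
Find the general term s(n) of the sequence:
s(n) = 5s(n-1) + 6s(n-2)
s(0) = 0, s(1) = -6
Characteristic equation: x² - 5x - 6 = 0, which factors as (x - (6))(x - (-1)) = 0.
Roots r₁ = 6, r₂ = -1 (distinct).
General solution: s(n) = A·(6)^n + B·(-1)^n.
From s(0) = 0: A + B = 0.
From s(1) = -6: 6A - B = -6.
Solving: A = - \frac{6}{7}, B = \frac{6}{7}.
So s(n) = \frac{6 \left(-1\right)^{n}}{7} - \frac{6 \cdot 6^{n}}{7}.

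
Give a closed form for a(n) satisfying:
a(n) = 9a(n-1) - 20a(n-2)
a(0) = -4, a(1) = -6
Characteristic equation: x² - 9x + 20 = 0, which factors as (x - (5))(x - (4)) = 0.
Roots r₁ = 5, r₂ = 4 (distinct).
General solution: a(n) = A·(5)^n + B·(4)^n.
From a(0) = -4: A + B = -4.
From a(1) = -6: 5A + 4B = -6.
Solving: A = 10, B = -14.
So a(n) = - 14 \cdot 4^{n} + 10 \cdot 5^{n}.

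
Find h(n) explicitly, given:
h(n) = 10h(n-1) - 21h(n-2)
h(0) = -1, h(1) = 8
Characteristic equation: x² - 10x + 21 = 0, which factors as (x - (7))(x - (3)) = 0.
Roots r₁ = 7, r₂ = 3 (distinct).
General solution: h(n) = A·(7)^n + B·(3)^n.
From h(0) = -1: A + B = -1.
From h(1) = 8: 7A + 3B = 8.
Solving: A = \frac{11}{4}, B = - \frac{15}{4}.
So h(n) = - \frac{15 \cdot 3^{n}}{4} + \frac{11 \cdot 7^{n}}{4}.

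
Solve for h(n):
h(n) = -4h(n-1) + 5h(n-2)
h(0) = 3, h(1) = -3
Characteristic equation: x² + 4x - 5 = 0, which factors as (x - (-5))(x - (1)) = 0.
Roots r₁ = -5, r₂ = 1 (distinct).
General solution: h(n) = A·(-5)^n + B·(1)^n.
From h(0) = 3: A + B = 3.
From h(1) = -3: -5A + B = -3.
Solving: A = 1, B = 2.
So h(n) = \left(-5\right)^{n} + 2.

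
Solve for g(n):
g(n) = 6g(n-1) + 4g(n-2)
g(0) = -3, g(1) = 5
Characteristic equation: x² - 6x - 4 = 0.
Discriminant Δ = (6)² + 4·(4) = 52.
Roots r₁,₂ = (6 ± √52)/2, so r₁ = 3 + \sqrt{13}, r₂ = 3 - \sqrt{13}.
General solution: g(n) = A·r₁^n + B·r₂^n.
From the initial conditions, A + B = -3 and r₁A + r₂B = 5.
Since r₁ - r₂ = √52: A = (5 - (-3)r₂)/√52 = - \frac{3}{2} + \frac{7 \sqrt{13}}{13}, and B = -3 - A = - \frac{7 \sqrt{13}}{13} - \frac{3}{2}.
So g(n) = \left(- \frac{3}{2} + \frac{7 \sqrt{13}}{13}\right)\left(3 + \sqrt{13}\right)^n + \left(- \frac{7 \sqrt{13}}{13} - \frac{3}{2}\right)\left(3 - \sqrt{13}\right)^n.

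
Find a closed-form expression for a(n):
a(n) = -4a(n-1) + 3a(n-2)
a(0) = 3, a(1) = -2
Characteristic equation: x² + 4x - 3 = 0.
Discriminant Δ = (-4)² + 4·(3) = 28.
Roots r₁,₂ = (-4 ± √28)/2, so r₁ = -2 + \sqrt{7}, r₂ = - \sqrt{7} - 2.
General solution: a(n) = A·r₁^n + B·r₂^n.
From the initial conditions, A + B = 3 and r₁A + r₂B = -2.
Since r₁ - r₂ = √28: A = (-2 - (3)r₂)/√28 = \frac{2 \sqrt{7}}{7} + \frac{3}{2}, and B = 3 - A = \frac{3}{2} - \frac{2 \sqrt{7}}{7}.
So a(n) = \left(\frac{2 \sqrt{7}}{7} + \frac{3}{2}\right)\left(-2 + \sqrt{7}\right)^n + \left(\frac{3}{2} - \frac{2 \sqrt{7}}{7}\right)\left(- \sqrt{7} - 2\right)^n.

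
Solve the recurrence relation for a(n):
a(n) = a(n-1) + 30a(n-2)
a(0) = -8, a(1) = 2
Characteristic equation: x² - x - 30 = 0, which factors as (x - (-5))(x - (6)) = 0.
Roots r₁ = -5, r₂ = 6 (distinct).
General solution: a(n) = A·(-5)^n + B·(6)^n.
From a(0) = -8: A + B = -8.
From a(1) = 2: -5A + 6B = 2.
Solving: A = - \frac{50}{11}, B = - \frac{38}{11}.
So a(n) = - \frac{50 \left(-5\right)^{n}}{11} - \frac{38 \cdot 6^{n}}{11}.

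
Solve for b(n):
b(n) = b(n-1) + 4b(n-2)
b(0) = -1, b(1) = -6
Characteristic equation: x² - x - 4 = 0.
Discriminant Δ = (1)² + 4·(4) = 17.
Roots r₁,₂ = (1 ± √17)/2, so r₁ = \frac{1}{2} + \frac{\sqrt{17}}{2}, r₂ = \frac{1}{2} - \frac{\sqrt{17}}{2}.
General solution: b(n) = A·r₁^n + B·r₂^n.
From the initial conditions, A + B = -1 and r₁A + r₂B = -6.
Since r₁ - r₂ = √17: A = (-6 - (-1)r₂)/√17 = - \frac{11 \sqrt{17}}{34} - \frac{1}{2}, and B = -1 - A = - \frac{1}{2} + \frac{11 \sqrt{17}}{34}.
So b(n) = \left(- \frac{11 \sqrt{17}}{34} - \frac{1}{2}\right)\left(\frac{1}{2} + \frac{\sqrt{17}}{2}\right)^n + \left(- \frac{1}{2} + \frac{11 \sqrt{17}}{34}\right)\left(\frac{1}{2} - \frac{\sqrt{17}}{2}\right)^n.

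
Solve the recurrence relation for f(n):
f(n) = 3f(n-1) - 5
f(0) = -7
First-order linear non-homogeneous.
Homogeneous solution: f_h(n) = A·(3)^n.
Try constant particular solution f_p = K: K = 3K - 5 ⇒ K = \frac{5}{2}.
General: f(n) = A·(3)^n + \frac{5}{2}.
Apply f(0) = -7: A + \frac{5}{2} = -7 ⇒ A = - \frac{19}{2}.
So f(n) = \frac{5}{2} - \frac{19 \cdot 3^{n}}{2}.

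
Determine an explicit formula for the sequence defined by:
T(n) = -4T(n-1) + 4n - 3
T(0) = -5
First-order linear with linear forcing.
Homogeneous solution: T_h(n) = A·(-4)^n.
Try particular T_p(n) = pn + q. Substituting:
  pn + q = -4(p(n-1) + q) + 4n - 3.
Matching the n-coefficient: p = -4p + 4 ⇒ p = \frac{4}{5}.
Matching constants: q = 4p - 4q - 3 ⇒ q = \frac{1}{25}.
General: T(n) = A·(-4)^n + \frac{4 n}{5} + \frac{1}{25}.
Apply T(0) = -5: A + \frac{1}{25} = -5 ⇒ A = - \frac{126}{25}.
So T(n) = - \frac{126 \left(-4\right)^{n}}{25} + \frac{4 n}{5} + \frac{1}{25}.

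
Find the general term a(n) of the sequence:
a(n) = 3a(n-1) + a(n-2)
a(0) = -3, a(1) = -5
Characteristic equation: x² - 3x - 1 = 0.
Discriminant Δ = (3)² + 4·(1) = 13.
Roots r₁,₂ = (3 ± √13)/2, so r₁ = \frac{3}{2} + \frac{\sqrt{13}}{2}, r₂ = \frac{3}{2} - \frac{\sqrt{13}}{2}.
General solution: a(n) = A·r₁^n + B·r₂^n.
From the initial conditions, A + B = -3 and r₁A + r₂B = -5.
Since r₁ - r₂ = √13: A = (-5 - (-3)r₂)/√13 = - \frac{3}{2} - \frac{\sqrt{13}}{26}, and B = -3 - A = - \frac{3}{2} + \frac{\sqrt{13}}{26}.
So a(n) = \left(- \frac{3}{2} - \frac{\sqrt{13}}{26}\right)\left(\frac{3}{2} + \frac{\sqrt{13}}{2}\right)^n + \left(- \frac{3}{2} + \frac{\sqrt{13}}{26}\right)\left(\frac{3}{2} - \frac{\sqrt{13}}{2}\right)^n.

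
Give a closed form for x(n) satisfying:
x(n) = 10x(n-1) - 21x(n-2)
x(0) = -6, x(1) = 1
Characteristic equation: x² - 10x + 21 = 0, which factors as (x - (7))(x - (3)) = 0.
Roots r₁ = 7, r₂ = 3 (distinct).
General solution: x(n) = A·(7)^n + B·(3)^n.
From x(0) = -6: A + B = -6.
From x(1) = 1: 7A + 3B = 1.
Solving: A = \frac{19}{4}, B = - \frac{43}{4}.
So x(n) = - \frac{43 \cdot 3^{n}}{4} + \frac{19 \cdot 7^{n}}{4}.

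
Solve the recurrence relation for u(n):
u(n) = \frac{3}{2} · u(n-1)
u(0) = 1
Pure geometric recurrence with ratio \frac{3}{2}.
By induction u(n) = u(0) · (\frac{3}{2})^n = \left(\frac{3}{2}\right)^{n}.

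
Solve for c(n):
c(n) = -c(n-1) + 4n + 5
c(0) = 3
First-order linear with linear forcing.
Homogeneous solution: c_h(n) = A·(-1)^n.
Try particular c_p(n) = pn + q. Substituting:
  pn + q = -(p(n-1) + q) + 4n + 5.
Matching the n-coefficient: p = -p + 4 ⇒ p = 2.
Matching constants: q = p - q + 5 ⇒ q = \frac{7}{2}.
General: c(n) = A·(-1)^n + 2 n + \frac{7}{2}.
Apply c(0) = 3: A + \frac{7}{2} = 3 ⇒ A = - \frac{1}{2}.
So c(n) = - \frac{\left(-1\right)^{n}}{2} + 2 n + \frac{7}{2}.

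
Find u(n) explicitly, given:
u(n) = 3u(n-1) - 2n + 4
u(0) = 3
First-order linear with linear forcing.
Homogeneous solution: u_h(n) = A·(3)^n.
Try particular u_p(n) = pn + q. Substituting:
  pn + q = 3(p(n-1) + q) - 2n + 4.
Matching the n-coefficient: p = 3p - 2 ⇒ p = 1.
Matching constants: q = -3p + 3q + 4 ⇒ q = - \frac{1}{2}.
General: u(n) = A·(3)^n + n - \frac{1}{2}.
Apply u(0) = 3: A - \frac{1}{2} = 3 ⇒ A = \frac{7}{2}.
So u(n) = \frac{7 \cdot 3^{n}}{2} + n - \frac{1}{2}.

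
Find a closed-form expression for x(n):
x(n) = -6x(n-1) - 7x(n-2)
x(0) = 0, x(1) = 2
Characteristic equation: x² + 6x + 7 = 0.
Discriminant Δ = (-6)² + 4·(-7) = 8.
Roots r₁,₂ = (-6 ± √8)/2, so r₁ = -3 + \sqrt{2}, r₂ = -3 - \sqrt{2}.
General solution: x(n) = A·r₁^n + B·r₂^n.
From the initial conditions, A + B = 0 and r₁A + r₂B = 2.
Since r₁ - r₂ = √8: A = (2 - (0)r₂)/√8 = \frac{\sqrt{2}}{2}, and B = 0 - A = - \frac{\sqrt{2}}{2}.
So x(n) = \left(\frac{\sqrt{2}}{2}\right)\left(-3 + \sqrt{2}\right)^n + \left(- \frac{\sqrt{2}}{2}\right)\left(-3 - \sqrt{2}\right)^n.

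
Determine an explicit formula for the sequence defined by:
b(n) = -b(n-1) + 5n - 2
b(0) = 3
First-order linear with linear forcing.
Homogeneous solution: b_h(n) = A·(-1)^n.
Try particular b_p(n) = pn + q. Substituting:
  pn + q = -(p(n-1) + q) + 5n - 2.
Matching the n-coefficient: p = -p + 5 ⇒ p = \frac{5}{2}.
Matching constants: q = p - q - 2 ⇒ q = \frac{1}{4}.
General: b(n) = A·(-1)^n + \frac{5 n}{2} + \frac{1}{4}.
Apply b(0) = 3: A + \frac{1}{4} = 3 ⇒ A = \frac{11}{4}.
So b(n) = \frac{11 \left(-1\right)^{n}}{4} + \frac{5 n}{2} + \frac{1}{4}.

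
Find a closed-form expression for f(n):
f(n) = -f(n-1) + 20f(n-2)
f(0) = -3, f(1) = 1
Characteristic equation: x² + x - 20 = 0, which factors as (x - (4))(x - (-5)) = 0.
Roots r₁ = 4, r₂ = -5 (distinct).
General solution: f(n) = A·(4)^n + B·(-5)^n.
From f(0) = -3: A + B = -3.
From f(1) = 1: 4A - 5B = 1.
Solving: A = - \frac{14}{9}, B = - \frac{13}{9}.
So f(n) = - \frac{13 \left(-5\right)^{n}}{9} - \frac{14 \cdot 4^{n}}{9}.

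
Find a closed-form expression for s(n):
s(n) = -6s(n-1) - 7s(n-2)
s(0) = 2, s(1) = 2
Characteristic equation: x² + 6x + 7 = 0.
Discriminant Δ = (-6)² + 4·(-7) = 8.
Roots r₁,₂ = (-6 ± √8)/2, so r₁ = -3 + \sqrt{2}, r₂ = -3 - \sqrt{2}.
General solution: s(n) = A·r₁^n + B·r₂^n.
From the initial conditions, A + B = 2 and r₁A + r₂B = 2.
Since r₁ - r₂ = √8: A = (2 - (2)r₂)/√8 = 1 + 2 \sqrt{2}, and B = 2 - A = 1 - 2 \sqrt{2}.
So s(n) = \left(1 + 2 \sqrt{2}\right)\left(-3 + \sqrt{2}\right)^n + \left(1 - 2 \sqrt{2}\right)\left(-3 - \sqrt{2}\right)^n.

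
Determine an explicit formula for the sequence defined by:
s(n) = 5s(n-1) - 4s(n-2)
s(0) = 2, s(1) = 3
Characteristic equation: x² - 5x + 4 = 0, which factors as (x - (1))(x - (4)) = 0.
Roots r₁ = 1, r₂ = 4 (distinct).
General solution: s(n) = A·(1)^n + B·(4)^n.
From s(0) = 2: A + B = 2.
From s(1) = 3: A + 4B = 3.
Solving: A = \frac{5}{3}, B = \frac{1}{3}.
So s(n) = \frac{4^{n}}{3} + \frac{5}{3}.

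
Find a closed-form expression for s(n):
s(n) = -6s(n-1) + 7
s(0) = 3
First-order linear non-homogeneous.
Homogeneous solution: s_h(n) = A·(-6)^n.
Try constant particular solution s_p = K: K = -6K + 7 ⇒ K = 1.
General: s(n) = A·(-6)^n + 1.
Apply s(0) = 3: A + 1 = 3 ⇒ A = 2.
So s(n) = 2 \left(-6\right)^{n} + 1.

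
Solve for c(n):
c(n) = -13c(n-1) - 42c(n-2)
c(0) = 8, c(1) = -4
Characteristic equation: x² + 13x + 42 = 0, which factors as (x - (-6))(x - (-7)) = 0.
Roots r₁ = -6, r₂ = -7 (distinct).
General solution: c(n) = A·(-6)^n + B·(-7)^n.
From c(0) = 8: A + B = 8.
From c(1) = -4: -6A - 7B = -4.
Solving: A = 52, B = -44.
So c(n) = 52 \left(-6\right)^{n} - 44 \left(-7\right)^{n}.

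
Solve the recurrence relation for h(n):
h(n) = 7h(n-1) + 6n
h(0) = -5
First-order linear with linear forcing.
Homogeneous solution: h_h(n) = A·(7)^n.
Try particular h_p(n) = pn + q. Substituting:
  pn + q = 7(p(n-1) + q) + 6n.
Matching the n-coefficient: p = 7p + 6 ⇒ p = -1.
Matching constants: q = -7p + 7q ⇒ q = - \frac{7}{6}.
General: h(n) = A·(7)^n - n - \frac{7}{6}.
Apply h(0) = -5: A - \frac{7}{6} = -5 ⇒ A = - \frac{23}{6}.
So h(n) = - \frac{23 \cdot 7^{n}}{6} - n - \frac{7}{6}.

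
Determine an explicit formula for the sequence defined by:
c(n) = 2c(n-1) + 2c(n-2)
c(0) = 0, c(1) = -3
Characteristic equation: x² - 2x - 2 = 0.
Discriminant Δ = (2)² + 4·(2) = 12.
Roots r₁,₂ = (2 ± √12)/2, so r₁ = 1 + \sqrt{3}, r₂ = 1 - \sqrt{3}.
General solution: c(n) = A·r₁^n + B·r₂^n.
From the initial conditions, A + B = 0 and r₁A + r₂B = -3.
Since r₁ - r₂ = √12: A = (-3 - (0)r₂)/√12 = - \frac{\sqrt{3}}{2}, and B = 0 - A = \frac{\sqrt{3}}{2}.
So c(n) = \left(- \frac{\sqrt{3}}{2}\right)\left(1 + \sqrt{3}\right)^n + \left(\frac{\sqrt{3}}{2}\right)\left(1 - \sqrt{3}\right)^n.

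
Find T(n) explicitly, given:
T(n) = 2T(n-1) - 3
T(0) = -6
First-order linear non-homogeneous.
Homogeneous solution: T_h(n) = A·(2)^n.
Try constant particular solution T_p = K: K = 2K - 3 ⇒ K = 3.
General: T(n) = A·(2)^n + 3.
Apply T(0) = -6: A + 3 = -6 ⇒ A = -9.
So T(n) = 3 - 9 \cdot 2^{n}.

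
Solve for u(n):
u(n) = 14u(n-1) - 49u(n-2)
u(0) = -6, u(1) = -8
Characteristic equation: x² - 14x + 49 = 0, which is (x - (7))².
Repeated root r = 7.
General solution: u(n) = (A + Bn)·(7)^n.
From u(0) = -6: A = -6.
From u(1) = -8: (A + B)·(7) = -8 ⇒ B = \frac{34}{7}.
So u(n) = \left(\frac{34 n}{7} - 6\right) \cdot (7)^n.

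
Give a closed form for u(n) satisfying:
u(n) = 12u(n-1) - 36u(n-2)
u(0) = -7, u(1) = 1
Characteristic equation: x² - 12x + 36 = 0, which is (x - (6))².
Repeated root r = 6.
General solution: u(n) = (A + Bn)·(6)^n.
From u(0) = -7: A = -7.
From u(1) = 1: (A + B)·(6) = 1 ⇒ B = \frac{43}{6}.
So u(n) = \left(\frac{43 n}{6} - 7\right) \cdot (6)^n.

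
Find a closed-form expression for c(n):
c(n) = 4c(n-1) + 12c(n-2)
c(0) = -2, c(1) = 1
Characteristic equation: x² - 4x - 12 = 0, which factors as (x - (-2))(x - (6)) = 0.
Roots r₁ = -2, r₂ = 6 (distinct).
General solution: c(n) = A·(-2)^n + B·(6)^n.
From c(0) = -2: A + B = -2.
From c(1) = 1: -2A + 6B = 1.
Solving: A = - \frac{13}{8}, B = - \frac{3}{8}.
So c(n) = - \frac{13 \left(-2\right)^{n}}{8} - \frac{3 \cdot 6^{n}}{8}.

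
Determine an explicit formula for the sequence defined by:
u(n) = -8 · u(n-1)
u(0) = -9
Pure geometric recurrence with ratio -8.
By induction u(n) = u(0) · (-8)^n = - 9 \left(-8\right)^{n}.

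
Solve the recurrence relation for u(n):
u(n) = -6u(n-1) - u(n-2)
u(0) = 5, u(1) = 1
Characteristic equation: x² + 6x + 1 = 0.
Discriminant Δ = (-6)² + 4·(-1) = 32.
Roots r₁,₂ = (-6 ± √32)/2, so r₁ = -3 + 2 \sqrt{2}, r₂ = -3 - 2 \sqrt{2}.
General solution: u(n) = A·r₁^n + B·r₂^n.
From the initial conditions, A + B = 5 and r₁A + r₂B = 1.
Since r₁ - r₂ = √32: A = (1 - (5)r₂)/√32 = \frac{5}{2} + 2 \sqrt{2}, and B = 5 - A = \frac{5}{2} - 2 \sqrt{2}.
So u(n) = \left(\frac{5}{2} + 2 \sqrt{2}\right)\left(-3 + 2 \sqrt{2}\right)^n + \left(\frac{5}{2} - 2 \sqrt{2}\right)\left(-3 - 2 \sqrt{2}\right)^n.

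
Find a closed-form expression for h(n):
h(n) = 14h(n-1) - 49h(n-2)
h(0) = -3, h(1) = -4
Characteristic equation: x² - 14x + 49 = 0, which is (x - (7))².
Repeated root r = 7.
General solution: h(n) = (A + Bn)·(7)^n.
From h(0) = -3: A = -3.
From h(1) = -4: (A + B)·(7) = -4 ⇒ B = \frac{17}{7}.
So h(n) = \left(\frac{17 n}{7} - 3\right) \cdot (7)^n.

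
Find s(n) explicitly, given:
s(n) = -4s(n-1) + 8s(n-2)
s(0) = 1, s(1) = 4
Characteristic equation: x² + 4x - 8 = 0.
Discriminant Δ = (-4)² + 4·(8) = 48.
Roots r₁,₂ = (-4 ± √48)/2, so r₁ = -2 + 2 \sqrt{3}, r₂ = - 2 \sqrt{3} - 2.
General solution: s(n) = A·r₁^n + B·r₂^n.
From the initial conditions, A + B = 1 and r₁A + r₂B = 4.
Since r₁ - r₂ = √48: A = (4 - (1)r₂)/√48 = \frac{1}{2} + \frac{\sqrt{3}}{2}, and B = 1 - A = \frac{1}{2} - \frac{\sqrt{3}}{2}.
So s(n) = \left(\frac{1}{2} + \frac{\sqrt{3}}{2}\right)\left(-2 + 2 \sqrt{3}\right)^n + \left(\frac{1}{2} - \frac{\sqrt{3}}{2}\right)\left(- 2 \sqrt{3} - 2\right)^n.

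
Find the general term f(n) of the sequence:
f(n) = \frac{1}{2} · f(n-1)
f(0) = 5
Pure geometric recurrence with ratio \frac{1}{2}.
By induction f(n) = f(0) · (\frac{1}{2})^n = 5 \cdot 2^{- n}.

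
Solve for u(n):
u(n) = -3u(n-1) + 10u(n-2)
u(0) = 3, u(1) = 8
Characteristic equation: x² + 3x - 10 = 0, which factors as (x - (-5))(x - (2)) = 0.
Roots r₁ = -5, r₂ = 2 (distinct).
General solution: u(n) = A·(-5)^n + B·(2)^n.
From u(0) = 3: A + B = 3.
From u(1) = 8: -5A + 2B = 8.
Solving: A = - \frac{2}{7}, B = \frac{23}{7}.
So u(n) = - \frac{2 \left(-5\right)^{n}}{7} + \frac{23 \cdot 2^{n}}{7}.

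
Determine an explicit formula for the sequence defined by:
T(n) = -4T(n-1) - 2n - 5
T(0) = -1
First-order linear with linear forcing.
Homogeneous solution: T_h(n) = A·(-4)^n.
Try particular T_p(n) = pn + q. Substituting:
  pn + q = -4(p(n-1) + q) - 2n - 5.
Matching the n-coefficient: p = -4p - 2 ⇒ p = - \frac{2}{5}.
Matching constants: q = 4p - 4q - 5 ⇒ q = - \frac{33}{25}.
General: T(n) = A·(-4)^n - \frac{2 n}{5} - \frac{33}{25}.
Apply T(0) = -1: A - \frac{33}{25} = -1 ⇒ A = \frac{8}{25}.
So T(n) = \frac{8 \left(-4\right)^{n}}{25} - \frac{2 n}{5} - \frac{33}{25}.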